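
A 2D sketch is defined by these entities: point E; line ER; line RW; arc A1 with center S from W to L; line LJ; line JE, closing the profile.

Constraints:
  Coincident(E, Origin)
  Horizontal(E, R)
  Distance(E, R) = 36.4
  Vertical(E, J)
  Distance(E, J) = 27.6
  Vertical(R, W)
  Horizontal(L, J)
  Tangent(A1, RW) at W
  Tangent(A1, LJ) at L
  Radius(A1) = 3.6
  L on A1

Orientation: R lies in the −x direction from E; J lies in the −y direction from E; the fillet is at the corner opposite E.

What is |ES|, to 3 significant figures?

40.6

E is at the origin; ER is horizontal with |ER| = 36.4 and R on the −x side, so R = (-36.4, 0.00). EJ is vertical with |EJ| = 27.6 and J on the −y side, so J = (0.00, -27.6). The virtual corner opposite E is at (-36.4, -27.6). Tangency of A1 to RW means the radius SW is perpendicular to RW and tangency of A1 to LJ means the radius SL is perpendicular to LJ, with radius 3.6, so the center S sits 3.6 in from both sides at S = (-32.8, -24.0). Then |ES| = |S − E| = 40.6.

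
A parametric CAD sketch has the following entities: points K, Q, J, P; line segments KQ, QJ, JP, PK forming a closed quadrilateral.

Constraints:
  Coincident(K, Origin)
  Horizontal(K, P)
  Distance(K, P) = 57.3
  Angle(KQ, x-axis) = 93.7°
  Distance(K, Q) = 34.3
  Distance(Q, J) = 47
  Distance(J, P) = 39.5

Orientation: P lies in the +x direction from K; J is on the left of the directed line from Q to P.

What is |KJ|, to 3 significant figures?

58.3

Checks: |QJ| = 47.00 ✓; |JP| = 39.50 ✓.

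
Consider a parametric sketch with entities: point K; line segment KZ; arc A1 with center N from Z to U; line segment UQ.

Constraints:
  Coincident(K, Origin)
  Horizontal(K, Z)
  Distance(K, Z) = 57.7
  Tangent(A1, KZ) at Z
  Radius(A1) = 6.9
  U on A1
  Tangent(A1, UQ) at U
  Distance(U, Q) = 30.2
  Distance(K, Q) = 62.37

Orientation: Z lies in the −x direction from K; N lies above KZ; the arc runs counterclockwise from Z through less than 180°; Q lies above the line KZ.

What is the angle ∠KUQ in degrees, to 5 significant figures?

96.518°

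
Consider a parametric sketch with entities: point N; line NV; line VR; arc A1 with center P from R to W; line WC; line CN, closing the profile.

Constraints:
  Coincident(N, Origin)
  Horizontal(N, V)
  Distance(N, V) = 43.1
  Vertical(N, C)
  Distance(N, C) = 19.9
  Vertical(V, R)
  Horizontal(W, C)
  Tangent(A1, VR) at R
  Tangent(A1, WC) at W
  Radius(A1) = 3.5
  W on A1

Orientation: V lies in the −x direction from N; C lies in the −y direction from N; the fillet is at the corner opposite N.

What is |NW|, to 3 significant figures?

44.3

The virtual corner opposite N is at (-43.1, -19.9). Tangency of A1 to VR means the radius PR is perpendicular to VR and the tangent condition forces PW to be normal to WC, with radius 3.5, so the center P sits 3.5 in from both sides at P = (-39.6, -16.4). That places the tangent points at R = (-43.1, -16.4) on VR and W = (-39.6, -19.9) on WC. Then |NW| = |W − N| = 44.3.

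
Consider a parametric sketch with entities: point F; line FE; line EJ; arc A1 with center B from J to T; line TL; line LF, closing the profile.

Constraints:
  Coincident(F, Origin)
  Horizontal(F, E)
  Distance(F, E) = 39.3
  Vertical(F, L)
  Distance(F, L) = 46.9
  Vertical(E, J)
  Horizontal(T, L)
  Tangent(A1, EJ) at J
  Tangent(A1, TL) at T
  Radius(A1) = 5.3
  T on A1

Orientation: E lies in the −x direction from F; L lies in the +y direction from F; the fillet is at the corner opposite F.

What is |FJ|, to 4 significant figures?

57.23

The virtual corner opposite F is at (-39.30, 46.90). Since A1 is tangent to EJ there, BJ ⟂ EJ and since A1 is tangent to TL there, BT ⟂ TL, with radius 5.3, so the center B sits 5.3 in from both sides at B = (-34.00, 41.60). That places the tangent points at J = (-39.30, 41.60) on EJ and T = (-34.00, 46.90) on TL. Then |FJ| = |J − F| = 57.23.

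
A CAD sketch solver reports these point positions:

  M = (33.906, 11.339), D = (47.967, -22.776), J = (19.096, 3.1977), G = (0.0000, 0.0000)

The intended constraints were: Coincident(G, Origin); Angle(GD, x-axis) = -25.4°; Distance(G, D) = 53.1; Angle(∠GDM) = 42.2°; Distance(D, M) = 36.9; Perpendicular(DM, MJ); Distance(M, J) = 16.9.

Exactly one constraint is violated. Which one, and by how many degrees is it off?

Perpendicular(DM, MJ) — off by 6.40°.

G = (0.00, 0.00) ✓; GD at -25.40° ✓; |GD| = 53.10 ✓; ∠GDM = 42.20° ✓; |DM| = 36.90 ✓; ∠(DM, MJ) = 96.40° ✗; |MJ| = 16.90 ✓.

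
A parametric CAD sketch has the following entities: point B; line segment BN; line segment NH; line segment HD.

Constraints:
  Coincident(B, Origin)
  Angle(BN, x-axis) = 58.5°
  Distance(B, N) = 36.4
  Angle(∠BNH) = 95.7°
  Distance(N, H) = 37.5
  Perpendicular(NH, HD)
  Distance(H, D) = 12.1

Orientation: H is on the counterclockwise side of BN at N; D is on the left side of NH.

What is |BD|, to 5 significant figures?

47.668

B is at the origin; BN runs at 58.5° with length 36.4, so N = 36.4·(cos 58.5°, sin 58.5°) = (19.019, 31.036). ∠BNH = 95.7°, so NH runs at 58.5° + (180° − 95.7°) = 142.80° from the x-axis; with |NH| = 37.5, H = N + 37.5·(cos 142.80°, sin 142.80°) = (-10.851, 53.709). The perpendicularity gives HD at right angles to NH; with |HD| = 12.1 on the left of NH, D = H + 12.1·(-0.60460, -0.79653) = (-18.167, 44.071). Then |BD| = |D − B| = 47.668.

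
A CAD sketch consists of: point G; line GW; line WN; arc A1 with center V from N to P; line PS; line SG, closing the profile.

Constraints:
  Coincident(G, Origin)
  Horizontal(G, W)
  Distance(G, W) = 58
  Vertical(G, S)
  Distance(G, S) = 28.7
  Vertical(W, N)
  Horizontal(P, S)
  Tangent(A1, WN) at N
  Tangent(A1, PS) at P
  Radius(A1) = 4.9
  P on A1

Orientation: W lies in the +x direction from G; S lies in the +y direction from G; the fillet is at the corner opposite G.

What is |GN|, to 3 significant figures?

62.7

G is at the origin; G and W share the same y with |GW| = 58.0 and W on the +x side, so W = (58.0, 0.00). GS is vertical with |GS| = 28.7 and S on the +y side, so S = (0.00, 28.7). The virtual corner opposite G is at (58.0, 28.7). The tangent condition forces VN to be normal to WN and A1 meets PS tangentially, so VP is at right angles to PS, with radius 4.9, so the center V sits 4.9 in from both sides at V = (53.1, 23.8). That places the tangent points at N = (58.0, 23.8) on WN and P = (53.1, 28.7) on PS. Then |GN| = |N − G| = 62.7.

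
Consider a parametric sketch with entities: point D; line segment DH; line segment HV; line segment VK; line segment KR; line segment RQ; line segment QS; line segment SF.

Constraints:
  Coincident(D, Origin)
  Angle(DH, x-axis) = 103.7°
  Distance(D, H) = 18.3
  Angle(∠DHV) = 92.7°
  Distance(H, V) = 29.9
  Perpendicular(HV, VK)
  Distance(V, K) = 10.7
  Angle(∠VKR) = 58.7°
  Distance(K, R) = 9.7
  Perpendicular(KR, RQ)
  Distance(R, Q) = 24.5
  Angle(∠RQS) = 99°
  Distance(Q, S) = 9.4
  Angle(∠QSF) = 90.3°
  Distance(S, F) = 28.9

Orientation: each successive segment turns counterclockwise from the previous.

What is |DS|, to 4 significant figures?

53.16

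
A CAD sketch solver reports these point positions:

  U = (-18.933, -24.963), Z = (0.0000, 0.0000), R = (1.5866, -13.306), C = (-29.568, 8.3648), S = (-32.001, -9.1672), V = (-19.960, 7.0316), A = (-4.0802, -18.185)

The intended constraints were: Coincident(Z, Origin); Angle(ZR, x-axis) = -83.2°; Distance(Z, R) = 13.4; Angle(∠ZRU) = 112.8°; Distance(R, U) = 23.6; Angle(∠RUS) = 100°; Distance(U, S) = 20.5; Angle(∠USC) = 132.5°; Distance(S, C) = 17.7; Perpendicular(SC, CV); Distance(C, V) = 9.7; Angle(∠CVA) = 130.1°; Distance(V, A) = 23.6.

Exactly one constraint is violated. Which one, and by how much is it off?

Distance(V, A) = 23.6 — off by 6.20.

Z = (0.00, 0.00) ✓; ZR at -83.20° ✓; |ZR| = 13.40 ✓; ∠ZRU = 112.8° ✓; |RU| = 23.60 ✓; ∠RUS = 100.0° ✓; |US| = 20.50 ✓; ∠USC = 132.5° ✓; |SC| = 17.70 ✓; ∠(SC, CV) = 90.00° ✓; |CV| = 9.700 ✓; ∠CVA = 130.1° ✓; |VA| = 29.80 ✗.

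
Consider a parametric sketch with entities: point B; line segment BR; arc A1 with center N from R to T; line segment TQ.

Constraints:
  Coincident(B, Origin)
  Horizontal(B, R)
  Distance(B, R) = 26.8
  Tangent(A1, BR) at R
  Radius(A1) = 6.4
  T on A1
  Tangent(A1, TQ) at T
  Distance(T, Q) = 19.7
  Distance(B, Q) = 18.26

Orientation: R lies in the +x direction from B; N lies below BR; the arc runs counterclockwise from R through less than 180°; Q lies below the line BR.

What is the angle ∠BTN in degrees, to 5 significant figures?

141.12°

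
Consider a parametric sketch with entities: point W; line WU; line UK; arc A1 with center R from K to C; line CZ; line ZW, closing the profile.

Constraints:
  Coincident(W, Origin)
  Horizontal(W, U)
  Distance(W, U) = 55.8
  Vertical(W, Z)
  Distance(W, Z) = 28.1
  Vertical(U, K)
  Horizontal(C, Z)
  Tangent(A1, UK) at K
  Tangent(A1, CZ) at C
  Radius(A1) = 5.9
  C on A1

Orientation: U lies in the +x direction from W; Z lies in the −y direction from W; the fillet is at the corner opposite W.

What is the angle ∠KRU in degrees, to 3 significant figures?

75.1°

The virtual corner opposite W is at (55.8, -28.1). Tangency of A1 to UK means the radius RK is perpendicular to UK and the tangent condition forces RC to be normal to CZ, with radius 5.9, so the center R sits 5.9 in from both sides at R = (49.9, -22.2). That places the tangent points at K = (55.8, -22.2) on UK and C = (49.9, -28.1) on CZ. Then cos ∠KRU = RK·RU / (|RK||RU|), giving 75.1°.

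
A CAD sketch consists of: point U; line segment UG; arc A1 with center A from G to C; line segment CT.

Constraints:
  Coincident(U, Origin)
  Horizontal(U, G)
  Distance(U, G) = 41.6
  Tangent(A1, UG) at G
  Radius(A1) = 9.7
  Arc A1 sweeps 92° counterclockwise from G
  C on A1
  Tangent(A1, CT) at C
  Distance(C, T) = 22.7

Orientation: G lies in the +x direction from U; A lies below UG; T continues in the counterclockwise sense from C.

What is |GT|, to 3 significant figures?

33.9

U is at the origin; U and G share the same y with |UG| = 41.6 and G on the +x side, so G = (41.6, 0.00). The tangent condition forces AG to be normal to UG, so A = G + (0, -9.7) = (41.6, -9.70). On A1, G sits at bearing 90° from A; a 92° counterclockwise sweep puts C at bearing 182°, so C = A + 9.7·(cos 182°, sin 182°) = (31.9, -10.0). Tangency of A1 to CT means the radius AC is perpendicular to CT, so CT runs along (−sin 182°, cos 182°); with |CT| = 22.7, T = (32.7, -32.7). Then |GT| = |T − G| = 33.9.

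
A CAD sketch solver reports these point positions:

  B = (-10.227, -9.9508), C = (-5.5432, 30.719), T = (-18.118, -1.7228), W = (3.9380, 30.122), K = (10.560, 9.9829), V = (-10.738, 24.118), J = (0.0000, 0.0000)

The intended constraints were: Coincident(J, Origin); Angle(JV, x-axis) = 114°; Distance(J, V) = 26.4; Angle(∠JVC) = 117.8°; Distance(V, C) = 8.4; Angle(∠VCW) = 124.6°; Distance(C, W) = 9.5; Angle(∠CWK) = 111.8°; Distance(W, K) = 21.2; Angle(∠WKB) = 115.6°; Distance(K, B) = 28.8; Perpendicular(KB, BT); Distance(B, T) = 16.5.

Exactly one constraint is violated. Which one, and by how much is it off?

Distance(B, T) = 16.5 — off by 5.10.

J = (0.00, 0.00) ✓; JV at 114.0° ✓; |JV| = 26.40 ✓; ∠JVC = 117.8° ✓; |VC| = 8.400 ✓; ∠VCW = 124.6° ✓; |CW| = 9.500 ✓; ∠CWK = 111.8° ✓; |WK| = 21.20 ✓; ∠WKB = 115.6° ✓; |KB| = 28.80 ✓; ∠(KB, BT) = 90.00° ✓; |BT| = 11.40 ✗.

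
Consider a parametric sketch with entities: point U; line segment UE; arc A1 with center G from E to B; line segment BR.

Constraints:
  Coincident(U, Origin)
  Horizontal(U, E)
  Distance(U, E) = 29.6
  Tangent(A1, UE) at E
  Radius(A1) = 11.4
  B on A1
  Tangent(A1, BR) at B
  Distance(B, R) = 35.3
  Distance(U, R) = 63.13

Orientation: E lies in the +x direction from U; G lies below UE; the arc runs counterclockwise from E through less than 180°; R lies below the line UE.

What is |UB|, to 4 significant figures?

27.99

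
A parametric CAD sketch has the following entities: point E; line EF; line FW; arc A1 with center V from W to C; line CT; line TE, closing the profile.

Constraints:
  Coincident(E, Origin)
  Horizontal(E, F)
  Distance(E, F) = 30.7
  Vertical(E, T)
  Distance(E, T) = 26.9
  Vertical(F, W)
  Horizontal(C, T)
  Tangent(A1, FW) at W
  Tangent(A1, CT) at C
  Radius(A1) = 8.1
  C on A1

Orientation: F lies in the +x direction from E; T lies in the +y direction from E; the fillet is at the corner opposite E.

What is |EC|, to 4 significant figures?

35.13

E is at the origin; EF is horizontal with |EF| = 30.7 and F on the +x side, so F = (30.70, 0.000). E and T share the same x with |ET| = 26.9 and T on the +y side, so T = (0.000, 26.90). The virtual corner opposite E is at (30.70, 26.90). Since A1 is tangent to FW there, VW ⟂ FW and tangency of A1 to CT means the radius VC is perpendicular to CT, with radius 8.1, so the center V sits 8.1 in from both sides at V = (22.60, 18.80). That places the tangent points at W = (30.70, 18.80) on FW and C = (22.60, 26.90) on CT. Then |EC| = |C − E| = 35.13.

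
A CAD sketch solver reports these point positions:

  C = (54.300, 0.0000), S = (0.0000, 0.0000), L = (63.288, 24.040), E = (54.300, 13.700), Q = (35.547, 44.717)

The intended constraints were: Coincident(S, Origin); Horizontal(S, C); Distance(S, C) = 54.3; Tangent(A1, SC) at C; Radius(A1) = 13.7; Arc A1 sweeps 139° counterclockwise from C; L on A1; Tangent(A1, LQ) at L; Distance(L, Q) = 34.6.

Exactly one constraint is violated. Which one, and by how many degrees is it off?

Tangent(A1, LQ) at L — off by 4.30°.

S = (0.00, 0.00) ✓; S.y = 0.00, C.y = 0.00 ✓; |SC| = 54.30 ✓; ∠(EC, CS) = 90.00° ✓; |EC| = 13.70 ✓; bearing(E→L) − bearing(E→C) = 139.0° ✓; |EL| = 13.70 ✓; ∠(EL, LQ) = 85.70° ✗; |LQ| = 34.60 ✓.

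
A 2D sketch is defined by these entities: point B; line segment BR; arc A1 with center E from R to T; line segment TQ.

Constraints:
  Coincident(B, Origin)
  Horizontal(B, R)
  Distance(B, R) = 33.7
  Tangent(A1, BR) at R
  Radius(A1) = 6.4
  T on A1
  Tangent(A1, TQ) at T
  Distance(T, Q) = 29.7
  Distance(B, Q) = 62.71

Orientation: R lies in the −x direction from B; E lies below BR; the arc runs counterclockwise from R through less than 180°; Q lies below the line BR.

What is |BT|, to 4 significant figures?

38.77

Checks: ∠(ER, RB) = 90.00° ✓; |ET| = 6.400 ✓; ∠(ET, TQ) = 90.00° ✓; |TQ| = 29.70 ✓; |BQ| = 62.71 ✓.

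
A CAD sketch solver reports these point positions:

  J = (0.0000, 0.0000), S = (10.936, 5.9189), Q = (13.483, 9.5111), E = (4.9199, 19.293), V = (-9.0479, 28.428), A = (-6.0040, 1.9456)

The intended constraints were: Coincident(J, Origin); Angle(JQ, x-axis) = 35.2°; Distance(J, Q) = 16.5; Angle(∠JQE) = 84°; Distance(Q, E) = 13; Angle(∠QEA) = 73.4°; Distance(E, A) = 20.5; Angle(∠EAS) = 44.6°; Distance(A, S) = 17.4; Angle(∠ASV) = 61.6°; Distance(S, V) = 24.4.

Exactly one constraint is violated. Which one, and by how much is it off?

Distance(S, V) = 24.4 — off by 5.70.

J = (0.00, 0.00) ✓; JQ at 35.20° ✓; |JQ| = 16.50 ✓; ∠JQE = 84.00° ✓; |QE| = 13.00 ✓; ∠QEA = 73.40° ✓; |EA| = 20.50 ✓; ∠EAS = 44.60° ✓; |AS| = 17.40 ✓; ∠ASV = 61.60° ✓; |SV| = 30.10 ✗.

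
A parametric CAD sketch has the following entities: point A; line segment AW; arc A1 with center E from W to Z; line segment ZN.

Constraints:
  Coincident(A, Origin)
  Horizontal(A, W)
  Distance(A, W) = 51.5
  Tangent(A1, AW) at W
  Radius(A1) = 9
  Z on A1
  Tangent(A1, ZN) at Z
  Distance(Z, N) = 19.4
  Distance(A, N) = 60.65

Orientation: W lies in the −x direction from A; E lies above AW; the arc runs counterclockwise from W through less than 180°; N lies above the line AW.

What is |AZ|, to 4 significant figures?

45.47

A is at the origin; A and W share the same y with |AW| = 51.5 and W on the −x side, so W = (-51.50, 0.000). A1 meets AW tangentially, so EW is at right angles to AW, so E = W + (0, 9) = (-51.50, 9.000). Since EZ ⟂ ZN (tangency), |EN| = √(9.0² + 19.4²) = 21.39 regardless of where Z sits on A1. So N lies on both circle(A, 60.65) and circle(E, 21.39); the above-AW intersection is N = (-52.50, 30.36). Z is the foot of the tangent from N: Z = (-43.52, 13.17).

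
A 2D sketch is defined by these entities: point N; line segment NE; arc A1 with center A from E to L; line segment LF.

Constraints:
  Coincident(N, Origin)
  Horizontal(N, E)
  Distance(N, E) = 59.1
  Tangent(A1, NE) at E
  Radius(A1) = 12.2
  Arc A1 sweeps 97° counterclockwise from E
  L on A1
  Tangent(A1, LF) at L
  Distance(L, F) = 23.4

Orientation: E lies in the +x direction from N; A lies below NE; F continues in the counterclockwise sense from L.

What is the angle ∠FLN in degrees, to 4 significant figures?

113.2°

N is at the origin; NE is horizontal with |NE| = 59.1 and E on the +x side, so E = (59.10, 0.000). The tangent condition forces AE to be normal to NE, so A = E + (0, -12.2) = (59.10, -12.20). On A1, E sits at bearing 90° from A; a 97° counterclockwise sweep puts L at bearing 187°, so L = A + 12.2·(cos 187°, sin 187°) = (46.99, -13.69). The tangent condition forces AL to be normal to LF, so LF runs along (−sin 187°, cos 187°); with |LF| = 23.4, F = (49.84, -36.91). Then cos ∠FLN = LF·LN / (|LF||LN|), giving 113.2°.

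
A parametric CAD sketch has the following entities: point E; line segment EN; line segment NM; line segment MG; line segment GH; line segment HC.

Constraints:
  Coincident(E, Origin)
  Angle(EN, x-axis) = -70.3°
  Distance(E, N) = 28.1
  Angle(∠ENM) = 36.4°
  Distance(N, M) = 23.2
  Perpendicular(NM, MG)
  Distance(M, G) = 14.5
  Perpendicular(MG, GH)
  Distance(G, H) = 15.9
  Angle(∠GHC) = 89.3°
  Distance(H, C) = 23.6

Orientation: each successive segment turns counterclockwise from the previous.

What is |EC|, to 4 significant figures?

29.84

E is at the origin; EN runs at -70.3° with length 28.1, so N = (9.472, -26.46). ∠ENM = 36.4° gives NM at 73.30° from the x-axis; with |NM| = 23.2, M = (16.14, -4.234). The perpendicularity gives MG at right angles to NM, so MG runs at 163.3°; with |MG| = 14.5, G = (2.251, -0.06711). MG ⟂ GH, so GH runs at -106.7°; with |GH| = 15.9, H = (-2.318, -15.30). ∠GHC = 89.3° gives HC at -16.00° from the x-axis; with |HC| = 23.6, C = (20.37, -21.80). Then |EC| = |C − E| = 29.84.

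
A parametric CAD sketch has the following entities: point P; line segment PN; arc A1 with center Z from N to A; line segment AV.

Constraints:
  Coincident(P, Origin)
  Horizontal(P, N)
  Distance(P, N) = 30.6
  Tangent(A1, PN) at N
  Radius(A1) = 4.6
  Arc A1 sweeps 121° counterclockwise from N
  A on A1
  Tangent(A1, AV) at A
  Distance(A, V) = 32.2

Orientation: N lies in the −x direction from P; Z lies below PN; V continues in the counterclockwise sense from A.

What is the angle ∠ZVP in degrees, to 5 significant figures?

50.321°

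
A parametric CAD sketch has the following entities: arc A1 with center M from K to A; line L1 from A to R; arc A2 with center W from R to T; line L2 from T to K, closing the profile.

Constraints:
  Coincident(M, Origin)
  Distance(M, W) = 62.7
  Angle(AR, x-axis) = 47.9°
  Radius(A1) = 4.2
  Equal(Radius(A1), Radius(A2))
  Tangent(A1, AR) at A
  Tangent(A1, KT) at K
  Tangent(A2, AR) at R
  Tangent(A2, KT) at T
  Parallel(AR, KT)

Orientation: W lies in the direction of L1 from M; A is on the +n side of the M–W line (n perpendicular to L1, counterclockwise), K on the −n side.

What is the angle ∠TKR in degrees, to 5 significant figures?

7.6306°

The slot axis is L1's direction at 47.9°, so u = (cos 47.9°, sin 47.9°) = (0.67043, 0.74198) and n = (−sin 47.9°, cos 47.9°) = (-0.74198, 0.67043). M is at the origin and W lies 62.7 along u from M, so W = 62.7·u = (42.036, 46.522). Tangency of A1 to both parallel lines with radius 4.2 puts A and K at M ± 4.2·n: A = (-3.1163, 2.8158), K = (3.1163, -2.8158). Equal radii place R and T the same way about W: R = W + 4.2·n = (38.919, 49.338), T = W − 4.2·n = (45.152, 43.706). Then cos ∠TKR = KT·KR / (|KT||KR|), giving 7.6306°.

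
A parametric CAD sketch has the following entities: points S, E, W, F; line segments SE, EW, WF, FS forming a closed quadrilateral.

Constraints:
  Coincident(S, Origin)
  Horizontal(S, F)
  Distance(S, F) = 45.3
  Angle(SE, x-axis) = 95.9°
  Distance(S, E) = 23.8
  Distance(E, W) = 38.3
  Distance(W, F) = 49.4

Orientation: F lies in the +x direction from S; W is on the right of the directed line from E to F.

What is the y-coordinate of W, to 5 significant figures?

-14.622

Checks: |EW| = 38.30 ✓; |WF| = 49.40 ✓.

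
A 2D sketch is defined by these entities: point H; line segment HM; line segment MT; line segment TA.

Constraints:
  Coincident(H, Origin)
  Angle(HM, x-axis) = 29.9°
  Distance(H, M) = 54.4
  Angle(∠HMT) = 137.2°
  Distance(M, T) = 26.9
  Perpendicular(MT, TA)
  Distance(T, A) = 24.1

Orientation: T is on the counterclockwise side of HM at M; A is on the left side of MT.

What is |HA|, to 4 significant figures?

68.04

H is at the origin; HM runs at 29.9° with length 54.4, so M = 54.4·(cos 29.9°, sin 29.9°) = (47.16, 27.12). ∠HMT = 137.2°, so MT runs at 29.9° + (180° − 137.2°) = 72.70° from the x-axis; with |MT| = 26.9, T = M + 26.9·(cos 72.70°, sin 72.70°) = (55.16, 52.80). MT ⟂ TA; with |TA| = 24.1 on the left of MT, A = T + 24.1·(-0.9548, 0.2974) = (32.15, 59.97). Then |HA| = |A − H| = 68.04.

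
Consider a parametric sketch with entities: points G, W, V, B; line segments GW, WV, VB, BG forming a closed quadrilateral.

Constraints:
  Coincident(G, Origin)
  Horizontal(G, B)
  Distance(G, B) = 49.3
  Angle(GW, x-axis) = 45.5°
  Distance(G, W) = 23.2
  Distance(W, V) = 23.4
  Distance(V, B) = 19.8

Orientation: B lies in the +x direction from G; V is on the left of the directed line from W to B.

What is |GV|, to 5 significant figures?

43.255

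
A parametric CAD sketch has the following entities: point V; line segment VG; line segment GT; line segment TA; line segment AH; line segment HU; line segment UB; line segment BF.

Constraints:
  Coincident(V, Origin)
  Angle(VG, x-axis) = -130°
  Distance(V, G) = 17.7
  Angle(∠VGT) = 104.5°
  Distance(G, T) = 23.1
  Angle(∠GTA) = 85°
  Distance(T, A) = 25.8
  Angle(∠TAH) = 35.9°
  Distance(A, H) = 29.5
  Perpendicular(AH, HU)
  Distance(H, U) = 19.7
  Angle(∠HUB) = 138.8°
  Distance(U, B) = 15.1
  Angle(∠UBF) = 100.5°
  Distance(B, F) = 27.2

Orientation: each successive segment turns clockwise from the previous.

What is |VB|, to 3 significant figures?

48.4

AH is perpendicular to HU, so HU runs at -175°; with |HU| = 19.7, U = (-36.0, -12.6). ∠HUB = 138.8° gives UB at 144° from the x-axis; with |UB| = 15.1, B = (-48.2, -3.77). Then |VB| = |B − V| = 48.4.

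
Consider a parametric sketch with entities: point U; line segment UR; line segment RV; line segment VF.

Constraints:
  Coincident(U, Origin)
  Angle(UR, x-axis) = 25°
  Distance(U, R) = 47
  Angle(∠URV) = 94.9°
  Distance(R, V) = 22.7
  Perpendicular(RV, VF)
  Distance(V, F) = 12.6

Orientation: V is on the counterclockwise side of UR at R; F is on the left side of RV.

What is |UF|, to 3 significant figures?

43.4

U is at the origin; UR runs at 25.0° with length 47.0, so R = 47.0·(cos 25.0°, sin 25.0°) = (42.6, 19.9). ∠URV = 94.9°, so RV runs at 25.0° + (180° − 94.9°) = 110° from the x-axis; with |RV| = 22.7, V = R + 22.7·(cos 110°, sin 110°) = (34.8, 41.2). The perpendicularity gives VF at right angles to RV; with |VF| = 12.6 on the left of RV, F = V + 12.6·(-0.939, -0.344) = (23.0, 36.9). Then |UF| = |F − U| = 43.4.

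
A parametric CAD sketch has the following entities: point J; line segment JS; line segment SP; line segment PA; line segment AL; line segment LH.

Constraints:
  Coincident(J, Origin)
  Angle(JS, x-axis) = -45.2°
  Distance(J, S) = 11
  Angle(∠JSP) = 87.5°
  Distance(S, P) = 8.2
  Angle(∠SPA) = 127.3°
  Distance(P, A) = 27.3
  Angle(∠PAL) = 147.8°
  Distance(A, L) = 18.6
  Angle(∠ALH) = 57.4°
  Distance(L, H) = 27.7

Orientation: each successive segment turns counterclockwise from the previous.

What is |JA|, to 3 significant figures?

26.5

J is at the origin; JS runs at -45.2° with length 11.0, so S = (7.75, -7.81). ∠JSP = 87.5° gives SP at 47.3° from the x-axis; with |SP| = 8.2, P = (13.3, -1.78). ∠SPA = 127.3° gives PA at 100° from the x-axis; with |PA| = 27.3, A = (8.57, 25.1). Then |JA| = |A − J| = 26.5.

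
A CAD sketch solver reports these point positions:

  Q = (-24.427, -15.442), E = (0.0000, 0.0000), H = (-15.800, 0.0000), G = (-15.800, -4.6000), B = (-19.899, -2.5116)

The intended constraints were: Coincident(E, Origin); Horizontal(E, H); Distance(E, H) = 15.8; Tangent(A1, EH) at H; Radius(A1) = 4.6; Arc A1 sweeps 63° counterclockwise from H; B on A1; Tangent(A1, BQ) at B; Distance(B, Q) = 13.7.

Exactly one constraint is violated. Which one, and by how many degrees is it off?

Tangent(A1, BQ) at B — off by 7.70°.

E = (0.00, 0.00) ✓; E.y = 0.00, H.y = 0.00 ✓; |EH| = 15.80 ✓; ∠(GH, HE) = 90.00° ✓; |GH| = 4.600 ✓; bearing(G→B) − bearing(G→H) = 63.00° ✓; |GB| = 4.600 ✓; ∠(GB, BQ) = 82.30° ✗; |BQ| = 13.70 ✓.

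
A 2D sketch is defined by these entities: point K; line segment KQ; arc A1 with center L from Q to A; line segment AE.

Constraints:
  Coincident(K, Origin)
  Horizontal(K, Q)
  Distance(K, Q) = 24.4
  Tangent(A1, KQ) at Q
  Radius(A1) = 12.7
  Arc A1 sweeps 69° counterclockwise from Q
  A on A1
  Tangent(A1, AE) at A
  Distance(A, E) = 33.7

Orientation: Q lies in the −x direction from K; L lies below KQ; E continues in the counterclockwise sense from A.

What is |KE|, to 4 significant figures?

62.49

K is at the origin; K and Q share the same y with |KQ| = 24.4 and Q on the −x side, so Q = (-24.40, 0.000). A1 meets KQ tangentially, so LQ is at right angles to KQ, so L = Q + (0, -12.7) = (-24.40, -12.70). On A1, Q sits at bearing 90° from L; a 69° counterclockwise sweep puts A at bearing 159°, so A = L + 12.7·(cos 159°, sin 159°) = (-36.26, -8.149). A1 meets AE tangentially, so LA is at right angles to AE, so AE runs along (−sin 159°, cos 159°); with |AE| = 33.7, E = (-48.33, -39.61). Then |KE| = |E − K| = 62.49.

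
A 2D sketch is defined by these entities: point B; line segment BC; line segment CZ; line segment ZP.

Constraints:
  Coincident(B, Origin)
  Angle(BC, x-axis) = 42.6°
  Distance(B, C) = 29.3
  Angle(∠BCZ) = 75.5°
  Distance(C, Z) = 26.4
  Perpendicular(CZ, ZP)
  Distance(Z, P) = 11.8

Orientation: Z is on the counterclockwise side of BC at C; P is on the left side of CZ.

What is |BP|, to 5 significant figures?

25.256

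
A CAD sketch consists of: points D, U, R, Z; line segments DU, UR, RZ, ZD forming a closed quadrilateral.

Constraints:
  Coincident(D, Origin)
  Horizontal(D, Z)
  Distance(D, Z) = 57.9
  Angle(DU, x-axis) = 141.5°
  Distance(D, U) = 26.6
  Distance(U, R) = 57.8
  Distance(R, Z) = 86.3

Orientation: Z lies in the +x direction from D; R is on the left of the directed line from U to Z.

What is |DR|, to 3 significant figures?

68.4

D is at the origin; D and Z share the same y with |DZ| = 57.9 and Z in +x, so Z = (57.9, 0). DU runs at 141.5° with |DU| = 26.6, so U = (-20.8, 16.6). R is determined by |UR| = 57.8 and |RZ| = 86.3 together: it lies at the intersection of circle(U, 57.8) and circle(Z, 86.3). With |UZ| = 80.4, the foot of the radical line on UZ is 14.7 from U and the perpendicular offset is √(57.8² − 14.7²) = 55.9. Taking the left-of-UZ solution: R = (5.07, 68.2).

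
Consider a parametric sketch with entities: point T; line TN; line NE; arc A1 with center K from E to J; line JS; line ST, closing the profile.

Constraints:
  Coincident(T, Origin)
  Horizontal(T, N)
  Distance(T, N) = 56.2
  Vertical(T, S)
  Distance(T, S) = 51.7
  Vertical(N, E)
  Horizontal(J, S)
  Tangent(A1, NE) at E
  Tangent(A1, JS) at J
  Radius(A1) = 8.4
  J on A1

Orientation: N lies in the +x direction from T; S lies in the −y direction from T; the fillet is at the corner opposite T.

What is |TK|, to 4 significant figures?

64.50

T is at the origin; T and N share the same y with |TN| = 56.2 and N on the +x side, so N = (56.20, 0.000). TS is vertical with |TS| = 51.7 and S on the −y side, so S = (0.000, -51.70). The virtual corner opposite T is at (56.20, -51.70). The tangent condition forces KE to be normal to NE and tangency of A1 to JS means the radius KJ is perpendicular to JS, with radius 8.4, so the center K sits 8.4 in from both sides at K = (47.80, -43.30). Then |TK| = |K − T| = 64.50.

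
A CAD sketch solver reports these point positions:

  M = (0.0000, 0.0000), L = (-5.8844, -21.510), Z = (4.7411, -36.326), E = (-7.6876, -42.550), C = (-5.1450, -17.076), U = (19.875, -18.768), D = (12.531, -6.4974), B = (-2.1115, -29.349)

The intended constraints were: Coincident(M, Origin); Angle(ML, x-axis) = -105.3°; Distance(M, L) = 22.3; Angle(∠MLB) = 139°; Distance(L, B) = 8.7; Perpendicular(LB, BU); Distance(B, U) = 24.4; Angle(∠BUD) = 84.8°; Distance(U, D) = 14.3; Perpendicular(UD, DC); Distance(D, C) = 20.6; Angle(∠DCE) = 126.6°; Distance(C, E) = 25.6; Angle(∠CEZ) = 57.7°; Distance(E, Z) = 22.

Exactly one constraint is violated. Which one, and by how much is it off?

Distance(E, Z) = 22 — off by 8.10.

M = (0.00, 0.00) ✓; ML at -105.3° ✓; |ML| = 22.30 ✓; ∠MLB = 139.0° ✓; |LB| = 8.700 ✓; ∠(LB, BU) = 90.00° ✓; |BU| = 24.40 ✓; ∠BUD = 84.80° ✓; |UD| = 14.30 ✓; ∠(UD, DC) = 90.00° ✓; |DC| = 20.60 ✓; ∠DCE = 126.6° ✓; |CE| = 25.60 ✓; ∠CEZ = 57.70° ✓; |EZ| = 13.90 ✗.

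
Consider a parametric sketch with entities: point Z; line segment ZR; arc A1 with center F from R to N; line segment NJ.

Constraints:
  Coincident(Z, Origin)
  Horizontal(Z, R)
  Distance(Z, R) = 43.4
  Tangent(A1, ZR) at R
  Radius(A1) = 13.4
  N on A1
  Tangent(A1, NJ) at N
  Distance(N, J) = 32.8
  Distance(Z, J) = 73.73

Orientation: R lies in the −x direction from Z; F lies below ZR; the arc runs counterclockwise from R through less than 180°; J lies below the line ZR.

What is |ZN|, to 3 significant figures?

58.3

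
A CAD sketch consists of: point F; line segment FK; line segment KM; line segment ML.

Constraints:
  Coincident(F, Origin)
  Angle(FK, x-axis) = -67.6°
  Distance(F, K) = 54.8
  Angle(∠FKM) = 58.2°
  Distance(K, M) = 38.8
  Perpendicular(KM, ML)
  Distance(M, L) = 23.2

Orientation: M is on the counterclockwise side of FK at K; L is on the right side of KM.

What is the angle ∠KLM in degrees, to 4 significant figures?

59.12°

F is at the origin; FK runs at -67.6° with length 54.8, so K = 54.8·(cos -67.6°, sin -67.6°) = (20.88, -50.67). ∠FKM = 58.2°, so KM runs at -67.6° + (180° − 58.2°) = 54.20° from the x-axis; with |KM| = 38.8, M = K + 38.8·(cos 54.20°, sin 54.20°) = (43.58, -19.20). KM is perpendicular to ML; with |ML| = 23.2 on the right of KM, L = M + 23.2·(0.8111, -0.5850) = (62.40, -32.77). Then cos ∠KLM = LK·LM / (|LK||LM|), giving 59.12°.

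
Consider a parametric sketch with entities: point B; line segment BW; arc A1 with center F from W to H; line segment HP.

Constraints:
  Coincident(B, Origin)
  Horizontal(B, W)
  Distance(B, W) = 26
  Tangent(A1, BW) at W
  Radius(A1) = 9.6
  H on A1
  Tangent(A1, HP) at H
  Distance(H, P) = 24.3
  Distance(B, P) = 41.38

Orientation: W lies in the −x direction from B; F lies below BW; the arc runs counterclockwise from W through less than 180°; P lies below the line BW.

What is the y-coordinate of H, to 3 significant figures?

-14.6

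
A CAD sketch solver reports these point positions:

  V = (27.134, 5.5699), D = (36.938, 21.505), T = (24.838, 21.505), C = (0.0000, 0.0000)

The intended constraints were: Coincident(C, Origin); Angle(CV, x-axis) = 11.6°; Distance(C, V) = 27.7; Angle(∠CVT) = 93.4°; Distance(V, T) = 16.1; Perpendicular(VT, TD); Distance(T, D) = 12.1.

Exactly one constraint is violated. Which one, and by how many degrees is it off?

Perpendicular(VT, TD) — off by 8.20°.

C = (0.00, 0.00) ✓; CV at 11.60° ✓; |CV| = 27.70 ✓; ∠CVT = 93.40° ✓; |VT| = 16.10 ✓; ∠(VT, TD) = 98.20° ✗; |TD| = 12.10 ✓.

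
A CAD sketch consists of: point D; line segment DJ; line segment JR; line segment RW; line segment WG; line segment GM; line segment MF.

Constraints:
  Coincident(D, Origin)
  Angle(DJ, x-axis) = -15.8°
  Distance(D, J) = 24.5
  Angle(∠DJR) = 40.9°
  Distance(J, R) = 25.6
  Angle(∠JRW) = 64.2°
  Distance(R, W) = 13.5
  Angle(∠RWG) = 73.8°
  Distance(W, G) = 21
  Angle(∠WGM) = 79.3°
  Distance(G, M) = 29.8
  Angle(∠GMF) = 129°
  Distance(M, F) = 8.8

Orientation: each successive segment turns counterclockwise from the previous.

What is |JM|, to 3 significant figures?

34.2

D is at the origin; DJ runs at -15.8° with length 24.5, so J = (23.6, -6.67). ∠DJR = 40.9° gives JR at 123° from the x-axis; with |JR| = 25.6, R = (9.52, 14.7). ∠JRW = 64.2° gives RW at -121° from the x-axis; with |RW| = 13.5, W = (2.59, 3.14). ∠RWG = 73.8° gives WG at -14.7° from the x-axis; with |WG| = 21.0, G = (22.9, -2.19). ∠WGM = 79.3° gives GM at 86.0° from the x-axis; with |GM| = 29.8, M = (25.0, 27.5). Then |JM| = |M − J| = 34.2.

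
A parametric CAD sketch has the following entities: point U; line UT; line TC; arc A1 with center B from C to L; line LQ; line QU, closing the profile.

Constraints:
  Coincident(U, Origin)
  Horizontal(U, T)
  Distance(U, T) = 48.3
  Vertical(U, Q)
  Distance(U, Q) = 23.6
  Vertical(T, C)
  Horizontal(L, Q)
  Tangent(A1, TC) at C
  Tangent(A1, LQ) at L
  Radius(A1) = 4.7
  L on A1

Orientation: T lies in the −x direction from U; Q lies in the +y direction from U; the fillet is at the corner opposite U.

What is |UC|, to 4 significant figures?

51.87

U is at the origin; U and T share the same y with |UT| = 48.3 and T on the −x side, so T = (-48.30, 0.000). UQ is vertical with |UQ| = 23.6 and Q on the +y side, so Q = (0.000, 23.60). The virtual corner opposite U is at (-48.30, 23.60). The tangent condition forces BC to be normal to TC and since A1 is tangent to LQ there, BL ⟂ LQ, with radius 4.7, so the center B sits 4.7 in from both sides at B = (-43.60, 18.90). That places the tangent points at C = (-48.30, 18.90) on TC and L = (-43.60, 23.60) on LQ. Then |UC| = |C − U| = 51.87.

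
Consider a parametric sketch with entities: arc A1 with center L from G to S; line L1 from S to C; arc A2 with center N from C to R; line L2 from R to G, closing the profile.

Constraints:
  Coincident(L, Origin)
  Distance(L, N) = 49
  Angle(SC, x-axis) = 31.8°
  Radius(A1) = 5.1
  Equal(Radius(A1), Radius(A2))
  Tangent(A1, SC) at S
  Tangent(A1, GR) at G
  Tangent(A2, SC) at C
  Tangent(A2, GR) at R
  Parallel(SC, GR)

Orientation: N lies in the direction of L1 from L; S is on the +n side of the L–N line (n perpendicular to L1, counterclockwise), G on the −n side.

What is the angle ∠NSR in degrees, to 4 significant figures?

5.817°

The slot axis is L1's direction at 31.8°, so u = (cos 31.8°, sin 31.8°) = (0.8499, 0.5270) and n = (−sin 31.8°, cos 31.8°) = (-0.5270, 0.8499). L is at the origin and N lies 49.0 along u from L, so N = 49.0·u = (41.64, 25.82). Tangency of A1 to both parallel lines with radius 5.1 puts S and G at L ± 5.1·n: S = (-2.687, 4.334), G = (2.687, -4.334). Equal radii place C and R the same way about N: C = N + 5.1·n = (38.96, 30.16), R = N − 5.1·n = (44.33, 21.49). Then cos ∠NSR = SN·SR / (|SN||SR|), giving 5.817°.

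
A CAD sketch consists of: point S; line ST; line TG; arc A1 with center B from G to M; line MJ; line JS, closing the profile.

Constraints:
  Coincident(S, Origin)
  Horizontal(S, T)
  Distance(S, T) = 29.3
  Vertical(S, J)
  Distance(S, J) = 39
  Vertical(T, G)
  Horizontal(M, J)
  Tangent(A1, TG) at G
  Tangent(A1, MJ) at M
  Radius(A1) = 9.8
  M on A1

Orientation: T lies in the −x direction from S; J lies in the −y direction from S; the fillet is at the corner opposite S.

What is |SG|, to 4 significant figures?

41.37

The virtual corner opposite S is at (-29.30, -39.00). Since A1 is tangent to TG there, BG ⟂ TG and since A1 is tangent to MJ there, BM ⟂ MJ, with radius 9.8, so the center B sits 9.8 in from both sides at B = (-19.50, -29.20). That places the tangent points at G = (-29.30, -29.20) on TG and M = (-19.50, -39.00) on MJ. Then |SG| = |G − S| = 41.37.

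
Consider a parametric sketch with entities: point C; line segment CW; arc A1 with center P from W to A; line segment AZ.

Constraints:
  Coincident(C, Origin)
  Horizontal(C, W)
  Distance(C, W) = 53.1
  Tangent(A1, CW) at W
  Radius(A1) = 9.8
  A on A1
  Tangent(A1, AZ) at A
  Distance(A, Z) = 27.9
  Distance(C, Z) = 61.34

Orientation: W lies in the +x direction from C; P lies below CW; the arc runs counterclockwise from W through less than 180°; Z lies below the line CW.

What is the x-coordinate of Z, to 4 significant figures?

47.48

Checks: ∠(PW, WC) = 90.00° ✓; |PW| = 9.800 ✓; |PA| = 9.800 ✓; ∠(PA, AZ) = 90.00° ✓; |AZ| = 27.90 ✓; |CZ| = 61.34 ✓.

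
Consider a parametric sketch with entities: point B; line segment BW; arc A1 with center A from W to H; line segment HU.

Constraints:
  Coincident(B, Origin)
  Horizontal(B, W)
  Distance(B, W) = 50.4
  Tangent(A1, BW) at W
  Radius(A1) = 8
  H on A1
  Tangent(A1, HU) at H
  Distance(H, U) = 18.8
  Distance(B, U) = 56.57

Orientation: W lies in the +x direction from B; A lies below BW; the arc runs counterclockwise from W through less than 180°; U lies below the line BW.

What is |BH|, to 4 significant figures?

44.12

B is at the origin; B and W share the same y with |BW| = 50.4 and W on the +x side, so W = (50.40, 0.000). Since A1 is tangent to BW there, AW ⟂ BW, so A = W + (0, -8) = (50.40, -8.000). Since AH ⟂ HU (tangency), |AU| = √(8.0² + 18.8²) = 20.43 regardless of where H sits on A1. So U lies on both circle(B, 56.57) and circle(A, 20.43); the below-BW intersection is U = (48.94, -28.38). H is the foot of the tangent from U: H = (42.83, -10.60).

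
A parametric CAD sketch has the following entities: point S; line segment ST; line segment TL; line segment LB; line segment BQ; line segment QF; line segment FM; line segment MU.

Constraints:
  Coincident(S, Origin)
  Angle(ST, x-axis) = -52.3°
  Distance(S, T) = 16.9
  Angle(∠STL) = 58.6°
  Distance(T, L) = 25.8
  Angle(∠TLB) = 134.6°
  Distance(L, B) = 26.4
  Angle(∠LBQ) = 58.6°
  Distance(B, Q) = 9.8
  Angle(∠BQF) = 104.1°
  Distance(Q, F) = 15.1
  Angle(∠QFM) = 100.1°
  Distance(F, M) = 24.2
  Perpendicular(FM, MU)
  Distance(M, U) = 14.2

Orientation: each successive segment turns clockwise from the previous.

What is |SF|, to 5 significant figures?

20.244

S is at the origin; ST runs at -52.3° with length 16.9, so T = (10.335, -13.372). ∠STL = 58.6° gives TL at -173.70° from the x-axis; with |TL| = 25.8, L = (-15.309, -16.203). ∠TLB = 134.6° gives LB at 140.90° from the x-axis; with |LB| = 26.4, B = (-35.797, 0.44702). ∠LBQ = 58.6° gives BQ at 19.500° from the x-axis; with |BQ| = 9.8, Q = (-26.559, 3.7183). ∠BQF = 104.1° gives QF at -56.400° from the x-axis; with |QF| = 15.1, F = (-18.203, -8.8588). Then |SF| = |F − S| = 20.244.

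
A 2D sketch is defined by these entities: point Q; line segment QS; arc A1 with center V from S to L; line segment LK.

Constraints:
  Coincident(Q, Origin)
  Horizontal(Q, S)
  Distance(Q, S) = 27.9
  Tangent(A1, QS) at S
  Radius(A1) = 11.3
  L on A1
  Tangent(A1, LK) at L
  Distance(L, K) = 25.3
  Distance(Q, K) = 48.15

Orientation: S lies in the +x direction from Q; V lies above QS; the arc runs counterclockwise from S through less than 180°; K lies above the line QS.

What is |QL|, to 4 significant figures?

41.40

Checks: |VL| = 11.30 ✓; ∠(VL, LK) = 90.00° ✓; |LK| = 25.30 ✓; |QK| = 48.15 ✓.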